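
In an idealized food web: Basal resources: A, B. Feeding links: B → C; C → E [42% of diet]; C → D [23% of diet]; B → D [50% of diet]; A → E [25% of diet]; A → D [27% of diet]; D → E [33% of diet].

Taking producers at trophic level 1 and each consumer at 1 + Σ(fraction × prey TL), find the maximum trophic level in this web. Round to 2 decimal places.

C: 1 + 1 = 2
D: 1 + (0.23×2 + 0.5×1 + 0.27×1) = 2.23
E: 1 + (0.42×2 + 0.33×2.23 + 0.25×1) = 2.8259

2.83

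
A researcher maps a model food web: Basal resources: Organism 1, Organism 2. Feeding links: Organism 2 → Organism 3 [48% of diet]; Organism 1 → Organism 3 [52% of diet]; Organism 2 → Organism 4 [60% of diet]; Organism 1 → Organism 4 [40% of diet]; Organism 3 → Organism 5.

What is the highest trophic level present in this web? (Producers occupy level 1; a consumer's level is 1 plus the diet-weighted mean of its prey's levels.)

Organism 3: 1 + (0.48×1 + 0.52×1) = 2
Organism 4: 1 + (0.6×1 + 0.4×1) = 2
Organism 5: 1 + 2 = 3

3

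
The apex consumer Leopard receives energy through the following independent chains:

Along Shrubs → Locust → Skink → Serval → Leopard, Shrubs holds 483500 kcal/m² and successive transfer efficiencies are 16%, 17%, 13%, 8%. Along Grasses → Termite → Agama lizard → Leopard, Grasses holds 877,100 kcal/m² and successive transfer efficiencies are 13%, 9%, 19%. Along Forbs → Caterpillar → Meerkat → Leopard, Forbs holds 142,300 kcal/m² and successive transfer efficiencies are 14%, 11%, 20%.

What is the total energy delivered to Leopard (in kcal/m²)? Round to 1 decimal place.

2524.8 kcal/m²

Via Shrubs: 483500 × 0.16 × 0.17 × 0.13 × 0.08 = 136.77248 kcal/m²
Via Grasses: 877100 × 0.13 × 0.09 × 0.19 = 1949.7933 kcal/m²
Via Forbs: 142300 × 0.14 × 0.11 × 0.2 = 438.284 kcal/m²
Total at Leopard: 136.77248 + 1949.7933 + 438.284 = 2524.84978 kcal/m²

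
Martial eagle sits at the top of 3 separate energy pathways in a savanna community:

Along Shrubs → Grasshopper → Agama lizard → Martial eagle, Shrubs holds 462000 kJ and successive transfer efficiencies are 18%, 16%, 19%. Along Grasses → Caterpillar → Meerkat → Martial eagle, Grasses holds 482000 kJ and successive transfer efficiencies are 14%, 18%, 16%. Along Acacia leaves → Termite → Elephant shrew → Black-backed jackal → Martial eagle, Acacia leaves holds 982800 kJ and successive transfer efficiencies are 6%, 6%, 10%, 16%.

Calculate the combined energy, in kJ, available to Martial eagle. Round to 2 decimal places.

4528.10 kJ

Via Shrubs: 462000 × 0.18 × 0.16 × 0.19 = 2528.064 kJ
Via Grasses: 482000 × 0.14 × 0.18 × 0.16 = 1943.424 kJ
Via Acacia leaves: 982800 × 0.06 × 0.06 × 0.1 × 0.16 = 56.60928 kJ
Total at Martial eagle: 2528.064 + 1943.424 + 56.60928 = 4528.09728 kJ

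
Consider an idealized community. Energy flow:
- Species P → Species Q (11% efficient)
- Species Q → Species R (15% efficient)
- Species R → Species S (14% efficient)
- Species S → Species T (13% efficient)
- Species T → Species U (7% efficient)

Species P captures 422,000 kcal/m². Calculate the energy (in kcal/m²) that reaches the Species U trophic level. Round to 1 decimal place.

8.9 kcal/m²

Species Q: 422000 × 0.11 = 46420 kcal/m²
Species R: 46420 × 0.15 = 6963 kcal/m²
Species S: 6963 × 0.14 = 974.82 kcal/m²
Species T: 974.82 × 0.13 = 126.7266 kcal/m²
Species U: 126.7266 × 0.07 = 8.870862 kcal/m²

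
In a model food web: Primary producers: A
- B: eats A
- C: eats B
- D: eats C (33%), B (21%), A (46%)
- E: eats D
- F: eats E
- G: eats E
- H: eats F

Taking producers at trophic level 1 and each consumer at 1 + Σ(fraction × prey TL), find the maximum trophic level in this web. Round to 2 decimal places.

B: 1 + 1 = 2
C: 1 + 2 = 3
D: 1 + (0.33×3 + 0.21×2 + 0.46×1) = 2.87
E: 1 + 2.87 = 3.87
F: 1 + 3.87 = 4.87
G: 1 + 3.87 = 4.87
H: 1 + 4.87 = 5.87

5.87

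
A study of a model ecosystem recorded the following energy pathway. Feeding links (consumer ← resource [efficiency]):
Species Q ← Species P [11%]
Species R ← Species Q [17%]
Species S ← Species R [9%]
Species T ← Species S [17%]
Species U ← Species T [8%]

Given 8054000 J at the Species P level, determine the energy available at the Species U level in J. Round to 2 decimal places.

Species Q: 8054000 × 0.11 = 885940 J
Species R: 885940 × 0.17 = 150609.8 J
Species S: 150609.8 × 0.09 = 13554.882 J
Species T: 13554.882 × 0.17 = 2304.32994 J
Species U: 2304.32994 × 0.08 = 184.3463952 J

184.35 J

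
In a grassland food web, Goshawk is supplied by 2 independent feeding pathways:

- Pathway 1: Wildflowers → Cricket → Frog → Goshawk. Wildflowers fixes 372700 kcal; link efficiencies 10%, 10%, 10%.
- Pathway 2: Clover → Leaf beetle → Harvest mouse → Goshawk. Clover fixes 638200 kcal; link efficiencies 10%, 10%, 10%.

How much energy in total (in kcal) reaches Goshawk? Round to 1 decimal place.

Pathway 1: 372700 × 0.1 × 0.1 × 0.1 = 372.7 kcal
Pathway 2: 638200 × 0.1 × 0.1 × 0.1 = 638.2 kcal
Total at Goshawk: 372.7 + 638.2 = 1010.9 kcal

1010.9 kcal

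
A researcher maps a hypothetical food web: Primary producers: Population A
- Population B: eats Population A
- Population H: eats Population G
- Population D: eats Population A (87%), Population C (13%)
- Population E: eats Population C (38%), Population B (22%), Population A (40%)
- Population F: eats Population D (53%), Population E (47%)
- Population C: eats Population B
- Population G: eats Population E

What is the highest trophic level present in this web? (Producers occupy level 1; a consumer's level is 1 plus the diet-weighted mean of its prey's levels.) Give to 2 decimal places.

Population B: 1 + 1 = 2
Population C: 1 + 2 = 3
Population D: 1 + (0.87×1 + 0.13×3) = 2.26
Population E: 1 + (0.38×3 + 0.22×2 + 0.4×1) = 2.98
Population F: 1 + (0.53×2.26 + 0.47×2.98) = 3.5984
Population G: 1 + 2.98 = 3.98
Population H: 1 + 3.98 = 4.98

4.98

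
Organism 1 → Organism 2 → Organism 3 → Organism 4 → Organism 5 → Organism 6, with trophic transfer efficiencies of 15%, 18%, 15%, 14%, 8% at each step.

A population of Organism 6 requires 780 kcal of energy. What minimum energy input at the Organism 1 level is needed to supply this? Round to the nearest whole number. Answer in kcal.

Cumulative transfer efficiency: 0.15 × 0.18 × 0.15 × 0.14 × 0.08 = 0.00004536
Organism 1 energy = 780 / 0.00004536 = 17195767 kcal

17195767 kcal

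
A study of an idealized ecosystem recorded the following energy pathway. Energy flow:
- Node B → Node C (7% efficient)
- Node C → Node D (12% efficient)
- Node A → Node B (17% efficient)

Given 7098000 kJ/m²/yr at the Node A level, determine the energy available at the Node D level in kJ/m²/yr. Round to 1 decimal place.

Node B: 7098000 × 0.17 = 1206660 kJ/m²/yr
Node C: 1206660 × 0.07 = 84466.2 kJ/m²/yr
Node D: 84466.2 × 0.12 = 10135.944 kJ/m²/yr

10135.9 kJ/m²/yr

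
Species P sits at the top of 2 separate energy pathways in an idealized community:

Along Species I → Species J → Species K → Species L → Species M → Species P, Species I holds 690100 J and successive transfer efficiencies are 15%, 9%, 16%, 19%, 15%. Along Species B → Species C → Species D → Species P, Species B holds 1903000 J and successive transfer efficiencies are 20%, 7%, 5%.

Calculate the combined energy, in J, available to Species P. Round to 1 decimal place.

1374.6 J

Via Species I: 690100 × 0.15 × 0.09 × 0.16 × 0.19 × 0.15 = 42.482556 J
Via Species B: 1903000 × 0.2 × 0.07 × 0.05 = 1332.1 J
Total at Species P: 42.482556 + 1332.1 = 1374.582556 J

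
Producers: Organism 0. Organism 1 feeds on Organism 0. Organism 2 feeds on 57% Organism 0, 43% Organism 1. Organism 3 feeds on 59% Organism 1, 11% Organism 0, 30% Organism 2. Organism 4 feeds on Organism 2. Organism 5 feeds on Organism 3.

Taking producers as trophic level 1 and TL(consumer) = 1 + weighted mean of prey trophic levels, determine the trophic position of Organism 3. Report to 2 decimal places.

Organism 1: 1 + 1 = 2
Organism 2: 1 + (0.57×1 + 0.43×2) = 2.43
Organism 3: 1 + (0.59×2 + 0.11×1 + 0.3×2.43) = 3.019
Organism 4: 1 + 2.43 = 3.43
Organism 5: 1 + 3.019 = 4.019

3.02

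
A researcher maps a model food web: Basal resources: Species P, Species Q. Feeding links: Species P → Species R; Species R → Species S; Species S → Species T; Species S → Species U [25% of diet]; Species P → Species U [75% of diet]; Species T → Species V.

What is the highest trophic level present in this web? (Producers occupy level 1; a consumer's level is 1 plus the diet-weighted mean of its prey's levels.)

5

Species R: 1 + 1 = 2
Species S: 1 + 2 = 3
Species T: 1 + 3 = 4
Species U: 1 + (0.25×3 + 0.75×1) = 2.5
Species V: 1 + 4 = 5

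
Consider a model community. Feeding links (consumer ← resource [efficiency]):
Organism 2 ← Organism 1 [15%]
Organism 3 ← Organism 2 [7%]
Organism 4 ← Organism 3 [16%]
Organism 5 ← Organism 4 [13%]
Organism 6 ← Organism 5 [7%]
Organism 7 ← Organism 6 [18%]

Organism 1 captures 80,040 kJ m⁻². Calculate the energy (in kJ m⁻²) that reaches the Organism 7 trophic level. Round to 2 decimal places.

0.22 kJ m⁻²

Organism 2: 80040 × 0.15 = 12006 kJ m⁻²
Organism 3: 12006 × 0.07 = 840.42 kJ m⁻²
Organism 4: 840.42 × 0.16 = 134.4672 kJ m⁻²
Organism 5: 134.4672 × 0.13 = 17.480736 kJ m⁻²
Organism 6: 17.480736 × 0.07 = 1.22365152 kJ m⁻²
Organism 7: 1.22365152 × 0.18 = 0.2202572736 kJ m⁻²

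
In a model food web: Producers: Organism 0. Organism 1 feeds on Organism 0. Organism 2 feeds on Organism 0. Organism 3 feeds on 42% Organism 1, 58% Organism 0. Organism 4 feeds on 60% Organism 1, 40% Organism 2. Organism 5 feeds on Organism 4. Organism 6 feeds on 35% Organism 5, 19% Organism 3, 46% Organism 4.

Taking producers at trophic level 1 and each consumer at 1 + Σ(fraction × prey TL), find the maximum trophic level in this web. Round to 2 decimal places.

4.24

Organism 1: 1 + 1 = 2
Organism 2: 1 + 1 = 2
Organism 3: 1 + (0.42×2 + 0.58×1) = 2.42
Organism 4: 1 + (0.6×2 + 0.4×2) = 3
Organism 5: 1 + 3 = 4
Organism 6: 1 + (0.35×4 + 0.19×2.42 + 0.46×3) = 4.2398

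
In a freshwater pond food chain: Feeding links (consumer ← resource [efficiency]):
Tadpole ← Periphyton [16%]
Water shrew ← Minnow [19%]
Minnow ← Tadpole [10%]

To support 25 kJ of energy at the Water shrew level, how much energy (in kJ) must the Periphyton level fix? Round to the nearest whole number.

8224 kJ

Cumulative transfer efficiency: 0.16 × 0.1 × 0.19 = 0.00304
Periphyton energy = 25 / 0.00304 = 8224 kJ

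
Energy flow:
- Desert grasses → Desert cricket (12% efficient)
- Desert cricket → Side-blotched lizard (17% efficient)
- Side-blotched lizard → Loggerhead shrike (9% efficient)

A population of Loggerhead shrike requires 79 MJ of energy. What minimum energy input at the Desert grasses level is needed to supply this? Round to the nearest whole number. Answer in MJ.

Cumulative transfer efficiency: 0.12 × 0.17 × 0.09 = 0.001836
Desert grasses energy = 79 / 0.001836 = 43028 MJ

43028 MJ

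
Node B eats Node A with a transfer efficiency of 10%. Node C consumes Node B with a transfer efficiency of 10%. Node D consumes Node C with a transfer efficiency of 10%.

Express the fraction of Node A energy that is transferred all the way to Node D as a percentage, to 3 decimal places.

0.100%

Product of link efficiencies: 0.1 × 0.1 × 0.1 = 0.001
As a percentage: 0.001 × 100 = 0.100%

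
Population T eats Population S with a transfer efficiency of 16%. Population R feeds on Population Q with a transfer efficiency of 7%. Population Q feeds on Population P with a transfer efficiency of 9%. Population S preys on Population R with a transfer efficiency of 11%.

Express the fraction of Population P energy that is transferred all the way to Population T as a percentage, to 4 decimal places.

Product of link efficiencies: 0.09 × 0.07 × 0.11 × 0.16 = 0.00011088
As a percentage: 0.00011088 × 100 = 0.0111%

0.0111%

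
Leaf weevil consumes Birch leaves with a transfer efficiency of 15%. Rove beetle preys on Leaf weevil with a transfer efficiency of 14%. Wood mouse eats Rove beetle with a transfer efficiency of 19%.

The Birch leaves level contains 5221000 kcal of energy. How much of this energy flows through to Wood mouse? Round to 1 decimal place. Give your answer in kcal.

20831.8 kcal

Leaf weevil: 5221000 × 0.15 = 783150 kcal
Rove beetle: 783150 × 0.14 = 109641 kcal
Wood mouse: 109641 × 0.19 = 20831.79 kcal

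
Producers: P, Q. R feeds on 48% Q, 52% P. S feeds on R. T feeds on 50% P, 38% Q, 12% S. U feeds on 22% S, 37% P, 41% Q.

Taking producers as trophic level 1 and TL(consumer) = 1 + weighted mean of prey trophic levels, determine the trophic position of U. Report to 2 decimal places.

2.44

R: 1 + (0.48×1 + 0.52×1) = 2
S: 1 + 2 = 3
T: 1 + (0.5×1 + 0.38×1 + 0.12×3) = 2.24
U: 1 + (0.22×3 + 0.37×1 + 0.41×1) = 2.44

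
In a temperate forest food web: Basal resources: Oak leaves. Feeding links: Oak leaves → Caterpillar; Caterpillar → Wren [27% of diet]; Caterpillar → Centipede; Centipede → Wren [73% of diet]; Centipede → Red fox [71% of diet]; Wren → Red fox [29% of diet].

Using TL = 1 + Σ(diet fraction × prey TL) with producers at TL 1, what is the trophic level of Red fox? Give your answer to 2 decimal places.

Caterpillar: 1 + 1 = 2
Centipede: 1 + 2 = 3
Wren: 1 + (0.73×3 + 0.27×2) = 3.73
Red fox: 1 + (0.71×3 + 0.29×3.73) = 4.2117

4.21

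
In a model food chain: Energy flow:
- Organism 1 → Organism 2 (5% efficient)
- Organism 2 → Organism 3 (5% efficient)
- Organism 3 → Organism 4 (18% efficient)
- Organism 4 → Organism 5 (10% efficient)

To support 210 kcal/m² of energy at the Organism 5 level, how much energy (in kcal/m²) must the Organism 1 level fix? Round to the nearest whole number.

4666667 kcal/m²

Cumulative transfer efficiency: 0.05 × 0.05 × 0.18 × 0.1 = 0.000045
Organism 1 energy = 210 / 0.000045 = 4666667 kcal/m²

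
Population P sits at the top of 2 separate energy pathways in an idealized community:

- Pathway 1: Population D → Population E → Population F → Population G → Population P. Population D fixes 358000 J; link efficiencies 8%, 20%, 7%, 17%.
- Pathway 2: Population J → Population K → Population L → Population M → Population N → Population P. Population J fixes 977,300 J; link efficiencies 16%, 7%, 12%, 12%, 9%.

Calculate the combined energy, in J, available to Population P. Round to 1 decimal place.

Pathway 1: 358000 × 0.08 × 0.2 × 0.07 × 0.17 = 68.1632 J
Pathway 2: 977300 × 0.16 × 0.07 × 0.12 × 0.12 × 0.09 = 14.18570496 J
Total at Population P: 68.1632 + 14.18570496 = 82.34890496 J

82.3 J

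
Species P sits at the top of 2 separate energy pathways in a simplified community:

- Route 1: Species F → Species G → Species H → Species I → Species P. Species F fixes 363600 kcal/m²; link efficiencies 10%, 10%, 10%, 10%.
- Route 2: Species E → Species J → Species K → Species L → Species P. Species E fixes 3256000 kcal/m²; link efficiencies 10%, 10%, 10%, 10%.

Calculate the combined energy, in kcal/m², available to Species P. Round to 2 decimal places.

Route 1: 363600 × 0.1 × 0.1 × 0.1 × 0.1 = 36.36 kcal/m²
Route 2: 3256000 × 0.1 × 0.1 × 0.1 × 0.1 = 325.6 kcal/m²
Total at Species P: 36.36 + 325.6 = 361.96 kcal/m²

361.96 kcal/m²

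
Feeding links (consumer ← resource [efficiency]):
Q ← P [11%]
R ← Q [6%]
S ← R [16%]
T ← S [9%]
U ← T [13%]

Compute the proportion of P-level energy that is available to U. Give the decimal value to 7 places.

0.0000124

Product of link efficiencies: 0.11 × 0.06 × 0.16 × 0.09 × 0.13 = 0.0000123552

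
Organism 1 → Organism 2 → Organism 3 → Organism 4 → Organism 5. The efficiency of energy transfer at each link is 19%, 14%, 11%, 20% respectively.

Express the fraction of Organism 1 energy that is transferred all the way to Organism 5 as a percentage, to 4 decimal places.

Product of link efficiencies: 0.19 × 0.14 × 0.11 × 0.2 = 0.0005852
As a percentage: 0.0005852 × 100 = 0.0585%

0.0585%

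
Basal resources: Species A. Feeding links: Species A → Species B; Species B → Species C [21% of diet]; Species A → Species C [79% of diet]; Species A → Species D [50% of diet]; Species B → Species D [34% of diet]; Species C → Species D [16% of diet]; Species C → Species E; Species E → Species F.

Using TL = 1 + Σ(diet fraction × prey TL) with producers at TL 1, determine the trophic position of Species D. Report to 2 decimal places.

Species B: 1 + 1 = 2
Species C: 1 + (0.21×2 + 0.79×1) = 2.21
Species D: 1 + (0.5×1 + 0.34×2 + 0.16×2.21) = 2.5336
Species E: 1 + 2.21 = 3.21
Species F: 1 + 3.21 = 4.21

2.53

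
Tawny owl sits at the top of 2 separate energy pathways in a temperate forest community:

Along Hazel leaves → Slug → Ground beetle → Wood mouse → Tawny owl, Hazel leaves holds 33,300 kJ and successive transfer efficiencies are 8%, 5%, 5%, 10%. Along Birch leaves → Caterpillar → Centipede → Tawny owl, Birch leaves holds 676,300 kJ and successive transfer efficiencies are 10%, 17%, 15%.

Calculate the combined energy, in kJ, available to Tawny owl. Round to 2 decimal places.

Via Hazel leaves: 33300 × 0.08 × 0.05 × 0.05 × 0.1 = 0.666 kJ
Via Birch leaves: 676300 × 0.1 × 0.17 × 0.15 = 1724.565 kJ
Total at Tawny owl: 0.666 + 1724.565 = 1725.231 kJ

1725.23 kJ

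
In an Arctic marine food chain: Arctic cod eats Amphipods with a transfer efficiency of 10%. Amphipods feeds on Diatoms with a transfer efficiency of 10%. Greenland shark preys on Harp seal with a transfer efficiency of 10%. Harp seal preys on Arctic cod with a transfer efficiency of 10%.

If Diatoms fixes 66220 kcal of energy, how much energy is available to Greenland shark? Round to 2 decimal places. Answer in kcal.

6.62 kcal

Amphipods: 66220 × 0.1 = 6622 kcal
Arctic cod: 6622 × 0.1 = 662.2 kcal
Harp seal: 662.2 × 0.1 = 66.22 kcal
Greenland shark: 66.22 × 0.1 = 6.622 kcal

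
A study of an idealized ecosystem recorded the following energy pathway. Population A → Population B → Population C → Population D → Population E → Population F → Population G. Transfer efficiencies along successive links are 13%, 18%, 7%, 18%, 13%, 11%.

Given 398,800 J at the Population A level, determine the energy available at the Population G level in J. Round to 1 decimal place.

1.7 J

Population B: 398800 × 0.13 = 51844 J
Population C: 51844 × 0.18 = 9331.92 J
Population D: 9331.92 × 0.07 = 653.2344 J
Population E: 653.2344 × 0.18 = 117.582192 J
Population F: 117.582192 × 0.13 = 15.28568496 J
Population G: 15.28568496 × 0.11 = 1.6814253456 J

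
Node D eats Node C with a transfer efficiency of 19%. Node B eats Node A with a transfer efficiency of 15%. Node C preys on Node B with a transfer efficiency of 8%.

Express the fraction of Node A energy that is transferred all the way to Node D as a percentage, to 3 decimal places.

Product of link efficiencies: 0.15 × 0.08 × 0.19 = 0.00228
As a percentage: 0.00228 × 100 = 0.228%

0.228%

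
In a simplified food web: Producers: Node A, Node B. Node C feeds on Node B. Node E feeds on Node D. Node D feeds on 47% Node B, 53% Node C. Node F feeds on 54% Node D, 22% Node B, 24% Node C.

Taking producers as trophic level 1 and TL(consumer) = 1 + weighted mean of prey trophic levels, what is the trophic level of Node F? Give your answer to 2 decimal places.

3.07

Node C: 1 + 1 = 2
Node D: 1 + (0.47×1 + 0.53×2) = 2.53
Node E: 1 + 2.53 = 3.53
Node F: 1 + (0.54×2.53 + 0.22×1 + 0.24×2) = 3.0662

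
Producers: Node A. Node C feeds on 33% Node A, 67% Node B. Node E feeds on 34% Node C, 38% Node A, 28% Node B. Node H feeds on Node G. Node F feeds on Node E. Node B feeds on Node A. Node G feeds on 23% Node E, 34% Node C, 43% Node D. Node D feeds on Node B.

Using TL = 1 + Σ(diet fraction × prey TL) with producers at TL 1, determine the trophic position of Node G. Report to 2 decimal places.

3.85

Node B: 1 + 1 = 2
Node C: 1 + (0.33×1 + 0.67×2) = 2.67
Node D: 1 + 2 = 3
Node E: 1 + (0.34×2.67 + 0.38×1 + 0.28×2) = 2.8478
Node F: 1 + 2.8478 = 3.8478
Node G: 1 + (0.23×2.8478 + 0.34×2.67 + 0.43×3) = 3.852794
Node H: 1 + 3.852794 = 4.852794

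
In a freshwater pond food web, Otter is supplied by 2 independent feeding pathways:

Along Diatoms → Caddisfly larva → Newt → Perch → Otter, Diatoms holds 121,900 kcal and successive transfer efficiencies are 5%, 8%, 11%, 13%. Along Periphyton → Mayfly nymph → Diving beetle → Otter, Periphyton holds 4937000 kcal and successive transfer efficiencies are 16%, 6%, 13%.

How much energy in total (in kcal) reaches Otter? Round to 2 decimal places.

6168.35 kcal

Via Diatoms: 121900 × 0.05 × 0.08 × 0.11 × 0.13 = 6.97268 kcal
Via Periphyton: 4937000 × 0.16 × 0.06 × 0.13 = 6161.376 kcal
Total at Otter: 6.97268 + 6161.376 = 6168.34868 kcal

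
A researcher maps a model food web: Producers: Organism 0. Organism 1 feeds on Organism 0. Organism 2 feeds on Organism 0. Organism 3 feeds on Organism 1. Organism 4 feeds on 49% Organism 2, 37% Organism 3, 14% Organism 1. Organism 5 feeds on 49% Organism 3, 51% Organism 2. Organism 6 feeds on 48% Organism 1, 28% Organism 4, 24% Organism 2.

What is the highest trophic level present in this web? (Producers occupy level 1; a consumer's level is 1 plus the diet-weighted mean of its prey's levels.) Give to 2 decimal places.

3.49

Organism 1: 1 + 1 = 2
Organism 2: 1 + 1 = 2
Organism 3: 1 + 2 = 3
Organism 4: 1 + (0.49×2 + 0.37×3 + 0.14×2) = 3.37
Organism 5: 1 + (0.49×3 + 0.51×2) = 3.49
Organism 6: 1 + (0.48×2 + 0.28×3.37 + 0.24×2) = 3.3836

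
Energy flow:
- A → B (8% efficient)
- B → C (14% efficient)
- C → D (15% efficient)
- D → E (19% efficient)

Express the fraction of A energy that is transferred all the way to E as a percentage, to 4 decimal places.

0.0319%

Product of link efficiencies: 0.08 × 0.14 × 0.15 × 0.19 = 0.0003192
As a percentage: 0.0003192 × 100 = 0.0319%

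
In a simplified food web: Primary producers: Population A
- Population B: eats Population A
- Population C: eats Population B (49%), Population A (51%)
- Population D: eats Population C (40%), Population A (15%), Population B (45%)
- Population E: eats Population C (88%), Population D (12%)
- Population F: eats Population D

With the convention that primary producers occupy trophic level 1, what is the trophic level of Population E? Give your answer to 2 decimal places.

3.56

Population B: 1 + 1 = 2
Population C: 1 + (0.49×2 + 0.51×1) = 2.49
Population D: 1 + (0.4×2.49 + 0.15×1 + 0.45×2) = 3.046
Population E: 1 + (0.88×2.49 + 0.12×3.046) = 3.55672
Population F: 1 + 3.046 = 4.046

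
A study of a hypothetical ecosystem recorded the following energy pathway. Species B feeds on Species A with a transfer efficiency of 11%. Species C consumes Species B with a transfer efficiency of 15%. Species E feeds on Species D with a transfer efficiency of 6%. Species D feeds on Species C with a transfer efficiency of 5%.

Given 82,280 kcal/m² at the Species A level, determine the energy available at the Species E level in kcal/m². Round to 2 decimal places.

Species B: 82280 × 0.11 = 9050.8 kcal/m²
Species C: 9050.8 × 0.15 = 1357.62 kcal/m²
Species D: 1357.62 × 0.05 = 67.881 kcal/m²
Species E: 67.881 × 0.06 = 4.07286 kcal/m²

4.07 kcal/m²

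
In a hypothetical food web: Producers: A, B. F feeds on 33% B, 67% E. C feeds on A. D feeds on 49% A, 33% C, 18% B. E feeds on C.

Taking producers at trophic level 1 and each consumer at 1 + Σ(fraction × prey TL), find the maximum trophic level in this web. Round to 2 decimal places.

C: 1 + 1 = 2
D: 1 + (0.49×1 + 0.33×2 + 0.18×1) = 2.33
E: 1 + 2 = 3
F: 1 + (0.33×1 + 0.67×3) = 3.34

3.34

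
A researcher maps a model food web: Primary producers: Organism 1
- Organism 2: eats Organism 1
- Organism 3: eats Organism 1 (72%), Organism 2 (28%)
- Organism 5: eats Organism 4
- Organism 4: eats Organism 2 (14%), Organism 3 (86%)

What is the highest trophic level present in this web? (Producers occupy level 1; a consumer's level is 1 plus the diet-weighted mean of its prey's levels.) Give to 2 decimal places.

Organism 2: 1 + 1 = 2
Organism 3: 1 + (0.72×1 + 0.28×2) = 2.28
Organism 4: 1 + (0.14×2 + 0.86×2.28) = 3.2408
Organism 5: 1 + 3.2408 = 4.2408

4.24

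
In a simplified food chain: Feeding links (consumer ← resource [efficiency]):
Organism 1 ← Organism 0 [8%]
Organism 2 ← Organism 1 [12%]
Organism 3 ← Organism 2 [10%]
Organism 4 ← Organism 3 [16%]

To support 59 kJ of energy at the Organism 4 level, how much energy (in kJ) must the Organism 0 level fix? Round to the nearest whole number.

384115 kJ

Cumulative transfer efficiency: 0.08 × 0.12 × 0.1 × 0.16 = 0.0001536
Organism 0 energy = 59 / 0.0001536 = 384115 kJ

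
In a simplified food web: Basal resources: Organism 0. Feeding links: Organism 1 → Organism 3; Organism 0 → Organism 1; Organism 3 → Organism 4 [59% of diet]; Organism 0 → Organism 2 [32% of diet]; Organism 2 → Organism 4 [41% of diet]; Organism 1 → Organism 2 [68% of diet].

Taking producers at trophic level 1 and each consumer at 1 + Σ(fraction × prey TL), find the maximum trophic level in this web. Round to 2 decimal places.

Organism 1: 1 + 1 = 2
Organism 2: 1 + (0.68×2 + 0.32×1) = 2.68
Organism 3: 1 + 2 = 3
Organism 4: 1 + (0.59×3 + 0.41×2.68) = 3.8688

3.87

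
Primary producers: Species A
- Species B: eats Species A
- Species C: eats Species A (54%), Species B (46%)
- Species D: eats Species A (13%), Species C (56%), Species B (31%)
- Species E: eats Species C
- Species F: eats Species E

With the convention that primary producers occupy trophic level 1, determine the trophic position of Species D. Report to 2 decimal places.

Species B: 1 + 1 = 2
Species C: 1 + (0.54×1 + 0.46×2) = 2.46
Species D: 1 + (0.13×1 + 0.56×2.46 + 0.31×2) = 3.1276
Species E: 1 + 2.46 = 3.46
Species F: 1 + 3.46 = 4.46

3.13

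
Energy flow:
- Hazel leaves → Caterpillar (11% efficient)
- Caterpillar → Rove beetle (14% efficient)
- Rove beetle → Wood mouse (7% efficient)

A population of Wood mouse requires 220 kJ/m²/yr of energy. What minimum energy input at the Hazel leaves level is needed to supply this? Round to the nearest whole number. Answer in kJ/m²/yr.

Cumulative transfer efficiency: 0.11 × 0.14 × 0.07 = 0.001078
Hazel leaves energy = 220 / 0.001078 = 204082 kJ/m²/yr

204082 kJ/m²/yr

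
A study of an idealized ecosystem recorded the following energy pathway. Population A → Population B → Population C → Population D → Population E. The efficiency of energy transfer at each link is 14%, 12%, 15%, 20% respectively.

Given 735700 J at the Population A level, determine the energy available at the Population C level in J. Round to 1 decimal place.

12359.8 J

Population B: 735700 × 0.14 = 102998 J
Population C: 102998 × 0.12 = 12359.76 J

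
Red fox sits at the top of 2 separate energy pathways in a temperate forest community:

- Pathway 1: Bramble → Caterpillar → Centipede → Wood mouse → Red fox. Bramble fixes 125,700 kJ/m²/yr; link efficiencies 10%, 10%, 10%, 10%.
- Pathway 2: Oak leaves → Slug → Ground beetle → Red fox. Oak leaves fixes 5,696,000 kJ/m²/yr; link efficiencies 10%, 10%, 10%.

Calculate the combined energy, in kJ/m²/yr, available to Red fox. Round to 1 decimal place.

5708.6 kJ/m²/yr

Pathway 1: 125700 × 0.1 × 0.1 × 0.1 × 0.1 = 12.57 kJ/m²/yr
Pathway 2: 5696000 × 0.1 × 0.1 × 0.1 = 5696 kJ/m²/yr
Total at Red fox: 12.57 + 5696 = 5708.57 kJ/m²/yr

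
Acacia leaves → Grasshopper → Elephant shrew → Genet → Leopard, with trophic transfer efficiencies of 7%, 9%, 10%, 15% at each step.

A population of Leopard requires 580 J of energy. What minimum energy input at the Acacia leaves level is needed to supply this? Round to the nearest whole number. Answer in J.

6137566 J

Cumulative transfer efficiency: 0.07 × 0.09 × 0.1 × 0.15 = 0.0000945
Acacia leaves energy = 580 / 0.0000945 = 6137566 J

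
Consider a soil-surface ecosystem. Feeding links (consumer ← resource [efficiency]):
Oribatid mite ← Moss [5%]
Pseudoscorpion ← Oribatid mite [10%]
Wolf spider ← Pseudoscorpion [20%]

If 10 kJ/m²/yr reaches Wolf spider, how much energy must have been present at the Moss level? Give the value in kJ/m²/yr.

10000 kJ/m²/yr

Cumulative transfer efficiency: 0.05 × 0.1 × 0.2 = 0.001
Moss energy = 10 / 0.001 = 10000 kJ/m²/yr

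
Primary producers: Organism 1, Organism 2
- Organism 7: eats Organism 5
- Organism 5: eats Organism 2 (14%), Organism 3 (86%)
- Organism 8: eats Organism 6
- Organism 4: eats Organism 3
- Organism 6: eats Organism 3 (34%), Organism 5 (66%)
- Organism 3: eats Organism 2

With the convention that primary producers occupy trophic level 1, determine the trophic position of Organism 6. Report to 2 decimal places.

Organism 3: 1 + 1 = 2
Organism 4: 1 + 2 = 3
Organism 5: 1 + (0.14×1 + 0.86×2) = 2.86
Organism 6: 1 + (0.34×2 + 0.66×2.86) = 3.5676
Organism 7: 1 + 2.86 = 3.86
Organism 8: 1 + 3.5676 = 4.5676

3.57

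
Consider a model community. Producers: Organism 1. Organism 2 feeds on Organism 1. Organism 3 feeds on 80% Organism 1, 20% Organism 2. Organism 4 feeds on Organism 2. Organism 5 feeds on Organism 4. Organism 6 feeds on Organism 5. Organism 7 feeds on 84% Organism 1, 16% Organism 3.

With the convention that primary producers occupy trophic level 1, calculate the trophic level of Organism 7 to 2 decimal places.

2.19

Organism 2: 1 + 1 = 2
Organism 3: 1 + (0.8×1 + 0.2×2) = 2.2
Organism 4: 1 + 2 = 3
Organism 5: 1 + 3 = 4
Organism 6: 1 + 4 = 5
Organism 7: 1 + (0.84×1 + 0.16×2.2) = 2.192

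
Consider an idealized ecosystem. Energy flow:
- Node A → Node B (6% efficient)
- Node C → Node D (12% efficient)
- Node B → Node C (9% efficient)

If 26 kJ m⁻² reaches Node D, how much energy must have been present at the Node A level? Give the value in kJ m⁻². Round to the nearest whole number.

40123 kJ m⁻²

Cumulative transfer efficiency: 0.06 × 0.09 × 0.12 = 0.000648
Node A energy = 26 / 0.000648 = 40123 kJ m⁻²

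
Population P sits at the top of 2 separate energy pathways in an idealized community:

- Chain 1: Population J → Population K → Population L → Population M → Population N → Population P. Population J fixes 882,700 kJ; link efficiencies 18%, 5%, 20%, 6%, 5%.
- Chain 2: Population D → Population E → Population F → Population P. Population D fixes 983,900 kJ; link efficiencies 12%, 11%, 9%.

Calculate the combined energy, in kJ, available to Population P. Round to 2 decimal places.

1173.64 kJ

Chain 1: 882700 × 0.18 × 0.05 × 0.2 × 0.06 × 0.05 = 4.76658 kJ
Chain 2: 983900 × 0.12 × 0.11 × 0.09 = 1168.8732 kJ
Total at Population P: 4.76658 + 1168.8732 = 1173.63978 kJ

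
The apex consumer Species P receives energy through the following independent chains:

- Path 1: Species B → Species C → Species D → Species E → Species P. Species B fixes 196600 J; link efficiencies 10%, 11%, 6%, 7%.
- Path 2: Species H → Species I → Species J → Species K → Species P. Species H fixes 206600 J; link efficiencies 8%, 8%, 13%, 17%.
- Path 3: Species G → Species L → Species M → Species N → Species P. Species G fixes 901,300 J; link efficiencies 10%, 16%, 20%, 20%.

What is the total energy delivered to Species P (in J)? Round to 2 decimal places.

Path 1: 196600 × 0.1 × 0.11 × 0.06 × 0.07 = 9.08292 J
Path 2: 206600 × 0.08 × 0.08 × 0.13 × 0.17 = 29.221504 J
Path 3: 901300 × 0.1 × 0.16 × 0.2 × 0.2 = 576.832 J
Total at Species P: 9.08292 + 29.221504 + 576.832 = 615.136424 J

615.14 J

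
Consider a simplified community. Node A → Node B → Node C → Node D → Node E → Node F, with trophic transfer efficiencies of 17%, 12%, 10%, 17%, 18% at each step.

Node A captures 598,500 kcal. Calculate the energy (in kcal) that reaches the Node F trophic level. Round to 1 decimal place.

37.4 kcal

Node B: 598500 × 0.17 = 101745 kcal
Node C: 101745 × 0.12 = 12209.4 kcal
Node D: 12209.4 × 0.1 = 1220.94 kcal
Node E: 1220.94 × 0.17 = 207.5598 kcal
Node F: 207.5598 × 0.18 = 37.360764 kcal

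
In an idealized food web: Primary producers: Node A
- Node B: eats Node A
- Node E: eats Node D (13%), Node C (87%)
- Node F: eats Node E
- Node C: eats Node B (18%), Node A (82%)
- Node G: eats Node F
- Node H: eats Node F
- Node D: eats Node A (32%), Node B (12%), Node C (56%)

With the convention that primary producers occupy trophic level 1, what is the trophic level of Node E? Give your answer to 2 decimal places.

3.26

Node B: 1 + 1 = 2
Node C: 1 + (0.18×2 + 0.82×1) = 2.18
Node D: 1 + (0.32×1 + 0.12×2 + 0.56×2.18) = 2.7808
Node E: 1 + (0.13×2.7808 + 0.87×2.18) = 3.258104
Node F: 1 + 3.258104 = 4.258104
Node G: 1 + 4.258104 = 5.258104
Node H: 1 + 4.258104 = 5.258104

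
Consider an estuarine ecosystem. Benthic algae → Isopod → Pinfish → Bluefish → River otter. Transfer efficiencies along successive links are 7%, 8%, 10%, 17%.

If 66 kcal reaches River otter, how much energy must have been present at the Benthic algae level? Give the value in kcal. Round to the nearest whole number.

693277 kcal

Cumulative transfer efficiency: 0.07 × 0.08 × 0.1 × 0.17 = 0.0000952
Benthic algae energy = 66 / 0.0000952 = 693277 kcal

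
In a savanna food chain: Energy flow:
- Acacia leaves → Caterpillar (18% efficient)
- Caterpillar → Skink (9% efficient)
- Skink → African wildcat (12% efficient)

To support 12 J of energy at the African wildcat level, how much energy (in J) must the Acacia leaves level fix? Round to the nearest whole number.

Cumulative transfer efficiency: 0.18 × 0.09 × 0.12 = 0.001944
Acacia leaves energy = 12 / 0.001944 = 6173 J

6173 J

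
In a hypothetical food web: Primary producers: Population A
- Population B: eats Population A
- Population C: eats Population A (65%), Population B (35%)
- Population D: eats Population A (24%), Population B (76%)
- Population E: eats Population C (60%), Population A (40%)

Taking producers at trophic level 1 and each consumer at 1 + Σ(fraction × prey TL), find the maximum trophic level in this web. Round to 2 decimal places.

Population B: 1 + 1 = 2
Population C: 1 + (0.65×1 + 0.35×2) = 2.35
Population D: 1 + (0.24×1 + 0.76×2) = 2.76
Population E: 1 + (0.6×2.35 + 0.4×1) = 2.81

2.81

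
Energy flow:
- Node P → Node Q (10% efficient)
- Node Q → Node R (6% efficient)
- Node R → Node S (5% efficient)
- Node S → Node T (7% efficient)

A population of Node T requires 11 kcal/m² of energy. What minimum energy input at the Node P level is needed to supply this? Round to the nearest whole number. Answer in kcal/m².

523810 kcal/m²

Cumulative transfer efficiency: 0.1 × 0.06 × 0.05 × 0.07 = 0.000021
Node P energy = 11 / 0.000021 = 523810 kcal/m²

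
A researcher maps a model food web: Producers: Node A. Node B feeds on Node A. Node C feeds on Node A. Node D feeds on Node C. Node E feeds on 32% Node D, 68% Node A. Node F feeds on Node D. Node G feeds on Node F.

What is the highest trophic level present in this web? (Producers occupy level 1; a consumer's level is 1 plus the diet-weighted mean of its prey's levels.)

Node B: 1 + 1 = 2
Node C: 1 + 1 = 2
Node D: 1 + 2 = 3
Node E: 1 + (0.32×3 + 0.68×1) = 2.64
Node F: 1 + 3 = 4
Node G: 1 + 4 = 5

5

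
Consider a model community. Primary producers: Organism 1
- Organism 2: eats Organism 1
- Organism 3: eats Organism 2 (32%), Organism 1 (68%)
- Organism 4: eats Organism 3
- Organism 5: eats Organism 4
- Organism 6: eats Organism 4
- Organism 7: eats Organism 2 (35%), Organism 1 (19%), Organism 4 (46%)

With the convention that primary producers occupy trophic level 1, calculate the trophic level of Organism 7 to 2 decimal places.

Organism 2: 1 + 1 = 2
Organism 3: 1 + (0.32×2 + 0.68×1) = 2.32
Organism 4: 1 + 2.32 = 3.32
Organism 5: 1 + 3.32 = 4.32
Organism 6: 1 + 3.32 = 4.32
Organism 7: 1 + (0.35×2 + 0.19×1 + 0.46×3.32) = 3.4172

3.42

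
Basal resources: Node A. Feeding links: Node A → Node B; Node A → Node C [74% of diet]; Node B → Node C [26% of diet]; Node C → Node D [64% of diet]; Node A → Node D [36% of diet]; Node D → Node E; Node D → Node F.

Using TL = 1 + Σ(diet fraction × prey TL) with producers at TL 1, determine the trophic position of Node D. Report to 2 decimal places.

Node B: 1 + 1 = 2
Node C: 1 + (0.74×1 + 0.26×2) = 2.26
Node D: 1 + (0.64×2.26 + 0.36×1) = 2.8064
Node E: 1 + 2.8064 = 3.8064
Node F: 1 + 2.8064 = 3.8064

2.81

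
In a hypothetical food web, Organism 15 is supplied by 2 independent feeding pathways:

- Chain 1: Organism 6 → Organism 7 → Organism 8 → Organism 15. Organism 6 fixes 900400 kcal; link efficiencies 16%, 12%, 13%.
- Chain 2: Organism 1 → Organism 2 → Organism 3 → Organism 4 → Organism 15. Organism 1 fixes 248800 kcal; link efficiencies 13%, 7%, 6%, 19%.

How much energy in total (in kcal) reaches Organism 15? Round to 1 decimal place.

2273.2 kcal

Chain 1: 900400 × 0.16 × 0.12 × 0.13 = 2247.3984 kcal
Chain 2: 248800 × 0.13 × 0.07 × 0.06 × 0.19 = 25.810512 kcal
Total at Organism 15: 2247.3984 + 25.810512 = 2273.208912 kcal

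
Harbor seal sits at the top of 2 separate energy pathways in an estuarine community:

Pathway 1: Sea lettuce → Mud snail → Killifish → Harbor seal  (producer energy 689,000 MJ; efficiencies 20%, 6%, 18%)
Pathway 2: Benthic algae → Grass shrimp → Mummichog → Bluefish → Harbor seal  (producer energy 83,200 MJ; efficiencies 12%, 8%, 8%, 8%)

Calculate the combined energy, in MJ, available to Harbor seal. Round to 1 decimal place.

1493.4 MJ

Pathway 1: 689000 × 0.2 × 0.06 × 0.18 = 1488.24 MJ
Pathway 2: 83200 × 0.12 × 0.08 × 0.08 × 0.08 = 5.111808 MJ
Total at Harbor seal: 1488.24 + 5.111808 = 1493.351808 MJ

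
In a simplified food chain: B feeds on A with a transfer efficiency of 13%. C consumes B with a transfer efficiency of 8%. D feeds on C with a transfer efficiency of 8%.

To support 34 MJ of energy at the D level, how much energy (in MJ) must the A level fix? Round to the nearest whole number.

Cumulative transfer efficiency: 0.13 × 0.08 × 0.08 = 0.000832
A energy = 34 / 0.000832 = 40865 MJ

40865 MJ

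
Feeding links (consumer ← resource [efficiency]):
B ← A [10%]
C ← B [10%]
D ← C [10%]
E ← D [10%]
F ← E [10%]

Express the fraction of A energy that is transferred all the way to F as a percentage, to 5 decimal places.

0.00100%

Product of link efficiencies: 0.1 × 0.1 × 0.1 × 0.1 × 0.1 = 0.00001
As a percentage: 0.00001 × 100 = 0.00100%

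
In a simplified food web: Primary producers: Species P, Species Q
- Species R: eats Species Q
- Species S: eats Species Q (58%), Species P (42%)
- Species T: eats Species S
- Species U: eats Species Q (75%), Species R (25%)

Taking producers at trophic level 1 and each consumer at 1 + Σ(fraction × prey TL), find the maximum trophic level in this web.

Species R: 1 + 1 = 2
Species S: 1 + (0.58×1 + 0.42×1) = 2
Species T: 1 + 2 = 3
Species U: 1 + (0.75×1 + 0.25×2) = 2.25

3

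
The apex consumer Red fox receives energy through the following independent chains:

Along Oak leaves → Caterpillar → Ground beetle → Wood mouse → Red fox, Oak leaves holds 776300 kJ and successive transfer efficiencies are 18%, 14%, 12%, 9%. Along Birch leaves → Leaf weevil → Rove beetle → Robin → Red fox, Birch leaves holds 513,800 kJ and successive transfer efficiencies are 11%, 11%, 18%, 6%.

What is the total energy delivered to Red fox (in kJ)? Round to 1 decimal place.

Via Oak leaves: 776300 × 0.18 × 0.14 × 0.12 × 0.09 = 211.277808 kJ
Via Birch leaves: 513800 × 0.11 × 0.11 × 0.18 × 0.06 = 67.143384 kJ
Total at Red fox: 211.277808 + 67.143384 = 278.421192 kJ

278.4 kJ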